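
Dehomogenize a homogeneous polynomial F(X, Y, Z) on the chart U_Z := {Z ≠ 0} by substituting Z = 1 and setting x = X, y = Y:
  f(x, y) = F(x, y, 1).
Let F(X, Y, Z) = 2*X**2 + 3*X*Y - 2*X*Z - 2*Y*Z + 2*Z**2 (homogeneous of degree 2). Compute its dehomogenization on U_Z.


f(x, y) = 2*x**2 + 3*x*y - 2*x - 2*y + 2

On U_Z we set Z = 1. Each monomial c·X^i·Y^j·Z^k in F becomes c·x^i·y^j·1^k = c·x^i·y^j.
Substituting Z = 1: F(X, Y, 1) = 2*x**2 + 3*x*y - 2*x - 2*y + 2.
Note: deg(f) ≤ deg(F) = 2; strict inequality happens when F is divisible by Z (lost terms).


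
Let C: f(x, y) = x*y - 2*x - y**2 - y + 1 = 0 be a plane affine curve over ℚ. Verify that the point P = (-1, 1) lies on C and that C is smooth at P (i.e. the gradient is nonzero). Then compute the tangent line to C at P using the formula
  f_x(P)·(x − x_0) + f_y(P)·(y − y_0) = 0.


Tangent line at P: -x - 4*y + 3 = 0.

Step 1: f(-1, 1) = 0, so P lies on C.
Step 2: partial derivatives
  f_x(x, y) = y - 2, f_y(x, y) = x - 2*y - 1.
  f_x(P) = -1, f_y(P) = -4 (gradient nonzero, so P is smooth).
Step 3: tangent line at P: -1·(x − -1) + -4·(y − 1) = 0.
Expanding: -x - 4*y + 3 = 0.


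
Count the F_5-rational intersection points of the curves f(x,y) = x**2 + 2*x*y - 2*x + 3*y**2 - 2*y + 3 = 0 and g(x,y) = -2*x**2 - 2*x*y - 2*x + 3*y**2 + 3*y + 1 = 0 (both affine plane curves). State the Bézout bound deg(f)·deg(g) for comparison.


Common zeros: {(3, 3)}; count = 1; Bézout bound = 4.

deg(f) = 2, deg(g) = 2, so Bézout bound = 4.
Scan x ∈ F_5. For each x, list the y ∈ F_5 with f(x, y) ≡ 0 and those with g(x, y) ≡ 0 (mod 5); the common zeros in that column are the intersection.
  x = 0: f ≡ 0 at y ∈ ∅; g ≡ 0 at y ∈ ∅; common: ∅.
  x = 1: f ≡ 0 at y ∈ {1, 4}; g ≡ 0 at y ∈ ∅; common: ∅.
  x = 2: f ≡ 0 at y ∈ ∅; g ≡ 0 at y ∈ ∅; common: ∅.
  x = 3: f ≡ 0 at y ∈ {3, 4}; g ≡ 0 at y ∈ {3}; common: {3}.
  x = 4: f ≡ 0 at y ∈ {1, 2}; g ≡ 0 at y ∈ ∅; common: ∅.
Collecting: common zeros = {(3, 3)}, so the count is 1.
Comparison with the Bézout bound: 1 ≤ 4 = deg(f)·deg(g), as expected for curves with no common component (the affine F_5-count falls short of the bound because intersections may lie at infinity, over extension fields, or carry multiplicity).


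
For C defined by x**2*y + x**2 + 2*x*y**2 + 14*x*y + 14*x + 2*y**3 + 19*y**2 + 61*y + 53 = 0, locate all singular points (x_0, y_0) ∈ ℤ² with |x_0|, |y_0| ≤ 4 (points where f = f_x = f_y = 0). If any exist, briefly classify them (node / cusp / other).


Singular points: {(-3, -2)}; classification: node.

Compute partial derivatives:
  f_x = 2*x*y + 2*x + 2*y**2 + 14*y + 14.
  f_y = x**2 + 4*x*y + 14*x + 6*y**2 + 38*y + 61.
Scan x_0 ∈ {−4, ..., 4}. For each x_0, f_y(x_0, y) is a polynomial in y; find its integer roots y ∈ {−4, ..., 4}, then test f_x and f at those candidates.
  x = -4: f_y(-4, y) = 6*y**2 + 22*y + 21; no integer root y with |y| ≤ 4.
  x = -3: f_y(-3, y) = 6*y**2 + 26*y + 28; vanishes at y ∈ {-2}. (-3, -2): f_x = 0, f = 0 — SINGULAR.
  x = -2: f_y(-2, y) = 6*y**2 + 30*y + 37; no integer root y with |y| ≤ 4.
  x = -1: f_y(-1, y) = 6*y**2 + 34*y + 48; vanishes at y ∈ {-3}. (-1, -3): f_x = -6 ≠ 0.
  x = 0: f_y(0, y) = 6*y**2 + 38*y + 61; no integer root y with |y| ≤ 4.
  x = 1: f_y(1, y) = 6*y**2 + 42*y + 76; no integer root y with |y| ≤ 4.
  x = 2: f_y(2, y) = 6*y**2 + 46*y + 93; no integer root y with |y| ≤ 4.
  x = 3: f_y(3, y) = 6*y**2 + 50*y + 112; no integer root y with |y| ≤ 4.
  x = 4: f_y(4, y) = 6*y**2 + 54*y + 133; no integer root y with |y| ≤ 4.
Only singular point on the grid: (-3, -2).
Classify: substitute x = -3 + u, y = -2 + v and expand: f = u**2*v - u**2 + 2*u*v**2 + 2*v**3 + v**2.
No constant or linear terms (consistent with a singular point). Quadratic part: -u**2 + v**2. Cubic part: u**2*v + 2*u*v**2 + 2*v**3.
The quadratic part v**2 - u**2 = (v − u)(v + u) splits into two distinct linear factors, so there are two distinct tangent lines y − -2 = ±(x − -3) — this is a node (ordinary double point).
Classification: node.


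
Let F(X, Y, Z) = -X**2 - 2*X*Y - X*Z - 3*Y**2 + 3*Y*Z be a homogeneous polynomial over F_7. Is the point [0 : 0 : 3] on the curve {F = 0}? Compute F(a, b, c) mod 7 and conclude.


F(0,0,3) ≡ 0 (mod 7); P is on the curve.

Evaluate F(0, 0, 3) term-by-term (mod 7).
  -X**2 ↦ -1·0·1·1 = 0
  -2*X*Y ↦ -2·0·0·1 = 0
  -X*Z ↦ -1·0·1·3 = 0
  -3*Y**2 ↦ -3·1·0·1 = 0
  3*Y*Z ↦ 3·1·0·3 = 0
Sum: F(0, 0, 3) = (0) + (0) + (0) + (0) + (0) = 0.
Reducing mod 7: 0 ≡ 0 (mod 7).
Since F(a, b, c) ≡ 0 (mod 7), P lies on the curve.


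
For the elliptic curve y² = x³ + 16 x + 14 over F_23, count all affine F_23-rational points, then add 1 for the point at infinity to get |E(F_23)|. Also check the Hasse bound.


Affine points = {(1, 10), (1, 13), (2, 10), (2, 13), (4, 2), (4, 21), (5, 9), (5, 14), (6, 2), (6, 21), (7, 3), (7, 20), (9, 6), (9, 17), (10, 1), (10, 22), (11, 7), (11, 16), (12, 5), (12, 18), (13, 2), (13, 21), (15, 8), (15, 15), (17, 1), (17, 22), (18, 4), (18, 19), (19, 1), (19, 22), (20, 10), (20, 13)}; affine count = 32; |E(F_23)| = 33.

Discriminant check: Δ ∝ 4a³ + 27b² = 4·16³ + 27·14² = 4·4096 + 27·196 ≡ 10 (mod 23). Nonzero ⇒ E is nonsingular.
For each x ∈ F_23, compute rhs = x³ + 16·x + 14 mod 23, then count y ∈ F_23 with y² ≡ rhs.
  x = 0: rhs = 14, matching y values: none (0 points).
  x = 1: rhs = 8, matching y values: 10, 13 (2 points).
  x = 2: rhs = 8, matching y values: 10, 13 (2 points).
  x = 3: rhs = 20, matching y values: none (0 points).
  x = 4: rhs = 4, matching y values: 2, 21 (2 points).
  x = 5: rhs = 12, matching y values: 9, 14 (2 points).
  x = 6: rhs = 4, matching y values: 2, 21 (2 points).
  x = 7: rhs = 9, matching y values: 3, 20 (2 points).
  x = 8: rhs = 10, matching y values: none (0 points).
  x = 9: rhs = 13, matching y values: 6, 17 (2 points).
  x = 10: rhs = 1, matching y values: 1, 22 (2 points).
  x = 11: rhs = 3, matching y values: 7, 16 (2 points).
  x = 12: rhs = 2, matching y values: 5, 18 (2 points).
  x = 13: rhs = 4, matching y values: 2, 21 (2 points).
  x = 14: rhs = 15, matching y values: none (0 points).
  x = 15: rhs = 18, matching y values: 8, 15 (2 points).
  x = 16: rhs = 19, matching y values: none (0 points).
  x = 17: rhs = 1, matching y values: 1, 22 (2 points).
  x = 18: rhs = 16, matching y values: 4, 19 (2 points).
  x = 19: rhs = 1, matching y values: 1, 22 (2 points).
  x = 20: rhs = 8, matching y values: 10, 13 (2 points).
  x = 21: rhs = 20, matching y values: none (0 points).
  x = 22: rhs = 20, matching y values: none (0 points).
Total affine count: 32.
Full point count |E(F_23)| = 32 + 1 = 33.
Hasse bound: |33 − (23+1)| = |9| = 9 ≤ 2√23 ≈ 9.5917 ✓.


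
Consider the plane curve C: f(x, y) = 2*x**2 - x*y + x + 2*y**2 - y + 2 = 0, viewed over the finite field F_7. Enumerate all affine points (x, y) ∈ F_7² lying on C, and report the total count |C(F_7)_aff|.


Affine F_7-points: {(2, 2), (2, 3), (3, 1), (4, 1), (4, 5), (5, 5), (6, 3), (6, 4)}; count = 8.

For each of the 49 pairs (x, y) ∈ F_7², evaluate f(x, y) mod 7. Record the zeros.
  x = 0: [0↦2, 1↦3, 2↦1, 3↦3, 4↦2, 5↦5, 6↦5]  zeros at y ∈ ∅
  x = 1: [0↦5, 1↦5, 2↦2, 3↦3, 4↦1, 5↦3, 6↦2]  zeros at y ∈ ∅
  x = 2: [0↦5, 1↦4, 2↦0, 3↦0, 4↦4, 5↦5, 6↦3]  zeros at y ∈ {2, 3}
  x = 3: [0↦2, 1↦0, 2↦2, 3↦1, 4↦4, 5↦4, 6↦1]  zeros at y ∈ {1}
  x = 4: [0↦3, 1↦0, 2↦1, 3↦6, 4↦1, 5↦0, 6↦3]  zeros at y ∈ {1, 5}
  x = 5: [0↦1, 1↦4, 2↦4, 3↦1, 4↦2, 5↦0, 6↦2]  zeros at y ∈ {5}
  x = 6: [0↦3, 1↦5, 2↦4, 3↦0, 4↦0, 5↦4, 6↦5]  zeros at y ∈ {3, 4}
Collecting zeros: affine points = {(2, 2), (2, 3), (3, 1), (4, 1), (4, 5), (5, 5), (6, 3), (6, 4)}.
Total count |C(F_7)_aff| = 8.


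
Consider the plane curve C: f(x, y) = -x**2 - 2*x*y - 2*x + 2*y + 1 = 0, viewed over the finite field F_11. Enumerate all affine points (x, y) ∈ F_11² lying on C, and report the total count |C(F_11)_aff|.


Affine F_11-points: {(0, 5), (2, 2), (3, 2), (4, 9), (5, 4), (6, 3), (7, 4), (8, 3), (9, 9), (10, 5)}; count = 10.

For each of the 121 pairs (x, y) ∈ F_11², evaluate f(x, y) mod 11. Record the zeros.
  x = 0: [0↦1, 1↦3, 2↦5, 3↦7, 4↦9, 5↦0, 6↦2, 7↦4, 8↦6, 9↦8, 10↦10]  zeros at y ∈ {5}
  x = 1: [0↦9, 1↦9, 2↦9, 3↦9, 4↦9, 5↦9, 6↦9, 7↦9, 8↦9, 9↦9, 10↦9]  zeros at y ∈ ∅
  x = 2: [0↦4, 1↦2, 2↦0, 3↦9, 4↦7, 5↦5, 6↦3, 7↦1, 8↦10, 9↦8, 10↦6]  zeros at y ∈ {2}
  x = 3: [0↦8, 1↦4, 2↦0, 3↦7, 4↦3, 5↦10, 6↦6, 7↦2, 8↦9, 9↦5, 10↦1]  zeros at y ∈ {2}
  x = 4: [0↦10, 1↦4, 2↦9, 3↦3, 4↦8, 5↦2, 6↦7, 7↦1, 8↦6, 9↦0, 10↦5]  zeros at y ∈ {9}
  x = 5: [0↦10, 1↦2, 2↦5, 3↦8, 4↦0, 5↦3, 6↦6, 7↦9, 8↦1, 9↦4, 10↦7]  zeros at y ∈ {4}
  x = 6: [0↦8, 1↦9, 2↦10, 3↦0, 4↦1, 5↦2, 6↦3, 7↦4, 8↦5, 9↦6, 10↦7]  zeros at y ∈ {3}
  x = 7: [0↦4, 1↦3, 2↦2, 3↦1, 4↦0, 5↦10, 6↦9, 7↦8, 8↦7, 9↦6, 10↦5]  zeros at y ∈ {4}
  x = 8: [0↦9, 1↦6, 2↦3, 3↦0, 4↦8, 5↦5, 6↦2, 7↦10, 8↦7, 9↦4, 10↦1]  zeros at y ∈ {3}
  x = 9: [0↦1, 1↦7, 2↦2, 3↦8, 4↦3, 5↦9, 6↦4, 7↦10, 8↦5, 9↦0, 10↦6]  zeros at y ∈ {9}
  x = 10: [0↦2, 1↦6, 2↦10, 3↦3, 4↦7, 5↦0, 6↦4, 7↦8, 8↦1, 9↦5, 10↦9]  zeros at y ∈ {5}
Collecting zeros: affine points = {(0, 5), (2, 2), (3, 2), (4, 9), (5, 4), (6, 3), (7, 4), (8, 3), (9, 9), (10, 5)}.
Total count |C(F_11)_aff| = 10.


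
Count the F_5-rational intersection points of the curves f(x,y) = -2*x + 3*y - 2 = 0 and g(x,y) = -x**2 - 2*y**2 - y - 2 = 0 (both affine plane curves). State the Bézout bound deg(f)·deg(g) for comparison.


Common zeros: ∅; count = 0; Bézout bound = 2.

deg(f) = 1, deg(g) = 2, so Bézout bound = 2.
Scan x ∈ F_5. For each x, list the y ∈ F_5 with f(x, y) ≡ 0 and those with g(x, y) ≡ 0 (mod 5); the common zeros in that column are the intersection.
  x = 0: f ≡ 0 at y ∈ {4}; g ≡ 0 at y ∈ {1}; common: ∅.
  x = 1: f ≡ 0 at y ∈ {3}; g ≡ 0 at y ∈ ∅; common: ∅.
  x = 2: f ≡ 0 at y ∈ {2}; g ≡ 0 at y ∈ ∅; common: ∅.
  x = 3: f ≡ 0 at y ∈ {1}; g ≡ 0 at y ∈ ∅; common: ∅.
  x = 4: f ≡ 0 at y ∈ {0}; g ≡ 0 at y ∈ ∅; common: ∅.
Collecting: common zeros = ∅, so the count is 0.
Comparison with the Bézout bound: 0 ≤ 2 = deg(f)·deg(g), as expected for curves with no common component (the affine F_5-count falls short of the bound because intersections may lie at infinity, over extension fields, or carry multiplicity).


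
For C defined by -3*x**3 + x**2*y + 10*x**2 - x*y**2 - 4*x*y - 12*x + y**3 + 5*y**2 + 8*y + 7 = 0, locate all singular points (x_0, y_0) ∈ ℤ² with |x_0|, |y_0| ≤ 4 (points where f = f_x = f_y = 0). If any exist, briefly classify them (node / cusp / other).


Singular points: {(1, -1)}; classification: cusp.

Compute partial derivatives:
  f_x = -9*x**2 + 2*x*y + 20*x - y**2 - 4*y - 12.
  f_y = x**2 - 2*x*y - 4*x + 3*y**2 + 10*y + 8.
Scan x_0 ∈ {−4, ..., 4}. For each x_0, f_y(x_0, y) is a polynomial in y; find its integer roots y ∈ {−4, ..., 4}, then test f_x and f at those candidates.
  x = -4: f_y(-4, y) = 3*y**2 + 18*y + 40; no integer root y with |y| ≤ 4.
  x = -3: f_y(-3, y) = 3*y**2 + 16*y + 29; no integer root y with |y| ≤ 4.
  x = -2: f_y(-2, y) = 3*y**2 + 14*y + 20; no integer root y with |y| ≤ 4.
  x = -1: f_y(-1, y) = 3*y**2 + 12*y + 13; no integer root y with |y| ≤ 4.
  x = 0: f_y(0, y) = 3*y**2 + 10*y + 8; vanishes at y ∈ {-2}. (0, -2): f_x = -8 ≠ 0.
  x = 1: f_y(1, y) = 3*y**2 + 8*y + 5; vanishes at y ∈ {-1}. (1, -1): f_x = 0, f = 0 — SINGULAR.
  x = 2: f_y(2, y) = 3*y**2 + 6*y + 4; no integer root y with |y| ≤ 4.
  x = 3: f_y(3, y) = 3*y**2 + 4*y + 5; no integer root y with |y| ≤ 4.
  x = 4: f_y(4, y) = 3*y**2 + 2*y + 8; no integer root y with |y| ≤ 4.
Only singular point on the grid: (1, -1).
Classify: substitute x = 1 + u, y = -1 + v and expand: f = -3*u**3 + u**2*v - u*v**2 + v**3 + v**2.
No constant or linear terms (consistent with a singular point). Quadratic part: v**2. Cubic part: -3*u**3 + u**2*v - u*v**2 + v**3.
The quadratic part v**2 is a perfect square, so there is a single (double) tangent line v = 0, i.e. y = -1. Restricting the cubic part to that line (v = 0) leaves -3*u**3 ≠ 0, so f is not divisible by v and the branch is v² ≈ 3*u**3 to lowest order — this is a cusp.
Classification: cusp.


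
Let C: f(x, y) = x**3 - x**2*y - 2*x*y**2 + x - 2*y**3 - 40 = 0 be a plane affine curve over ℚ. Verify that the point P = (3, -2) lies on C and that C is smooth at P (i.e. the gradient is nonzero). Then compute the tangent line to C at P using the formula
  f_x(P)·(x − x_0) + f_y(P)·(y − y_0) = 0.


Tangent line at P: 32*x - 9*y - 114 = 0.

Step 1: f(3, -2) = 0, so P lies on C.
Step 2: partial derivatives
  f_x(x, y) = 3*x**2 - 2*x*y - 2*y**2 + 1, f_y(x, y) = -x**2 - 4*x*y - 6*y**2.
  f_x(P) = 32, f_y(P) = -9 (gradient nonzero, so P is smooth).
Step 3: tangent line at P: 32·(x − 3) + -9·(y − -2) = 0.
Expanding: 32*x - 9*y - 114 = 0.


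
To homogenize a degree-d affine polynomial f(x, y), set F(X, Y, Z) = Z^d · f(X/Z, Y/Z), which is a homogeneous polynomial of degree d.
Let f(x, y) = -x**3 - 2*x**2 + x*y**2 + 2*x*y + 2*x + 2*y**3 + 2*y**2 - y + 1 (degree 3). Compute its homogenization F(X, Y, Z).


F(X, Y, Z) = -X**3 - 2*X**2*Z + X*Y**2 + 2*X*Y*Z + 2*X*Z**2 + 2*Y**3 + 2*Y**2*Z - Y*Z**2 + Z**3

deg(f) = 3.
Substitute x = X/Z, y = Y/Z into f, then multiply by Z^3.
  monomial -1·x^3·y^0 ↦ -1·X^3·Y^0·Z^0.
  monomial -2·x^2·y^0 ↦ -2·X^2·Y^0·Z^1.
  monomial 1·x^1·y^2 ↦ 1·X^1·Y^2·Z^0.
  monomial 2·x^1·y^1 ↦ 2·X^1·Y^1·Z^1.
  monomial 2·x^1·y^0 ↦ 2·X^1·Y^0·Z^2.
  monomial 2·x^0·y^3 ↦ 2·X^0·Y^3·Z^0.
  monomial 2·x^0·y^2 ↦ 2·X^0·Y^2·Z^1.
  monomial -1·x^0·y^1 ↦ -1·X^0·Y^1·Z^2.
  monomial 1·x^0·y^0 ↦ 1·X^0·Y^0·Z^3.
Collecting: F(X, Y, Z) = -X**3 - 2*X**2*Z + X*Y**2 + 2*X*Y*Z + 2*X*Z**2 + 2*Y**3 + 2*Y**2*Z - Y*Z**2 + Z**3.


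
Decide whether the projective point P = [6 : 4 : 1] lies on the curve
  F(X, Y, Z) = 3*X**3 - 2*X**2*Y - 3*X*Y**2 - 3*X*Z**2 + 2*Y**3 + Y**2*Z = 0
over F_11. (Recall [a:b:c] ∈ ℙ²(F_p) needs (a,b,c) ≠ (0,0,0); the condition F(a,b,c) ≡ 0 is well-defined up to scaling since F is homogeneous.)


F(6,4,1) ≡ 0 (mod 11); P is on the curve.

Evaluate F(6, 4, 1) term-by-term (mod 11).
  3*X**3 ↦ 3·216·1·1 = 648
  -2*X**2*Y ↦ -2·36·4·1 = -288
  -3*X*Y**2 ↦ -3·6·16·1 = -288
  -3*X*Z**2 ↦ -3·6·1·1 = -18
  2*Y**3 ↦ 2·1·64·1 = 128
  Y**2*Z ↦ 1·1·16·1 = 16
Sum: F(6, 4, 1) = (648) + (-288) + (-288) + (-18) + (128) + (16) = 198.
Reducing mod 11: 198 ≡ 0 (mod 11).
Since F(a, b, c) ≡ 0 (mod 11), P lies on the curve.


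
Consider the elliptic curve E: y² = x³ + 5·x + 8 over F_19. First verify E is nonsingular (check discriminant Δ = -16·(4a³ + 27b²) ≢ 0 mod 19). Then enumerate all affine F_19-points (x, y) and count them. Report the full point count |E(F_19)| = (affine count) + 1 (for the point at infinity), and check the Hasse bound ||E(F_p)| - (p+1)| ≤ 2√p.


Affine points = {(2, 8), (2, 11), (4, 4), (4, 15), (5, 5), (5, 14), (6, 8), (6, 11), (7, 5), (7, 14), (8, 3), (8, 16), (11, 8), (11, 11), (13, 3), (13, 16), (15, 0), (16, 2), (16, 17), (17, 3), (17, 16)}; affine count = 21; |E(F_19)| = 22.

Discriminant check: Δ ∝ 4a³ + 27b² = 4·5³ + 27·8² = 4·125 + 27·64 ≡ 5 (mod 19). Nonzero ⇒ E is nonsingular.
For each x ∈ F_19, compute rhs = x³ + 5·x + 8 mod 19, then count y ∈ F_19 with y² ≡ rhs.
  x = 0: rhs = 8, matching y values: none (0 points).
  x = 1: rhs = 14, matching y values: none (0 points).
  x = 2: rhs = 7, matching y values: 8, 11 (2 points).
  x = 3: rhs = 12, matching y values: none (0 points).
  x = 4: rhs = 16, matching y values: 4, 15 (2 points).
  x = 5: rhs = 6, matching y values: 5, 14 (2 points).
  x = 6: rhs = 7, matching y values: 8, 11 (2 points).
  x = 7: rhs = 6, matching y values: 5, 14 (2 points).
  x = 8: rhs = 9, matching y values: 3, 16 (2 points).
  x = 9: rhs = 3, matching y values: none (0 points).
  x = 10: rhs = 13, matching y values: none (0 points).
  x = 11: rhs = 7, matching y values: 8, 11 (2 points).
  x = 12: rhs = 10, matching y values: none (0 points).
  x = 13: rhs = 9, matching y values: 3, 16 (2 points).
  x = 14: rhs = 10, matching y values: none (0 points).
  x = 15: rhs = 0, matching y values: 0 (1 points).
  x = 16: rhs = 4, matching y values: 2, 17 (2 points).
  x = 17: rhs = 9, matching y values: 3, 16 (2 points).
  x = 18: rhs = 2, matching y values: none (0 points).
Total affine count: 21.
Full point count |E(F_19)| = 21 + 1 = 22.
Hasse bound: |22 − (19+1)| = |2| = 2 ≤ 2√19 ≈ 8.7178 ✓.


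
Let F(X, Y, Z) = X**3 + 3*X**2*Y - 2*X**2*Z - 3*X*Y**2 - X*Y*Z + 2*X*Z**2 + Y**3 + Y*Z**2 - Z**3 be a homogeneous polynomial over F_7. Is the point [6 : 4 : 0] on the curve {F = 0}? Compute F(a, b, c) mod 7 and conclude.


F(6,4,0) ≡ 4 (mod 7); P is NOT on the curve.

Evaluate F(6, 4, 0) term-by-term (mod 7).
  X**3 ↦ 1·216·1·1 = 216
  3*X**2*Y ↦ 3·36·4·1 = 432
  -2*X**2*Z ↦ -2·36·1·0 = 0
  -3*X*Y**2 ↦ -3·6·16·1 = -288
  -X*Y*Z ↦ -1·6·4·0 = 0
  2*X*Z**2 ↦ 2·6·1·0 = 0
  Y**3 ↦ 1·1·64·1 = 64
  Y*Z**2 ↦ 1·1·4·0 = 0
  -Z**3 ↦ -1·1·1·0 = 0
Sum: F(6, 4, 0) = (216) + (432) + (0) + (-288) + (0) + (0) + (64) + (0) + (0) = 424.
Reducing mod 7: 424 ≡ 4 (mod 7).
Since F(a, b, c) ≡ 4 ≠ 0 (mod 7), P does NOT lie on the curve.


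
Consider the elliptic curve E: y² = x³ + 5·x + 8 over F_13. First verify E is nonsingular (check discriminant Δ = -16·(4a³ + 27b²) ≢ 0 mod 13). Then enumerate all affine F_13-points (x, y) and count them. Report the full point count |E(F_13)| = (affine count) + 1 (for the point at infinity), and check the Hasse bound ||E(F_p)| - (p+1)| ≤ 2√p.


Affine points = {(1, 1), (1, 12), (2, 0), (4, 1), (4, 12), (7, 3), (7, 10), (8, 1), (8, 12), (11, 4), (11, 9)}; affine count = 11; |E(F_13)| = 12.

Discriminant check: Δ ∝ 4a³ + 27b² = 4·5³ + 27·8² = 4·125 + 27·64 ≡ 5 (mod 13). Nonzero ⇒ E is nonsingular.
For each x ∈ F_13, compute rhs = x³ + 5·x + 8 mod 13, then count y ∈ F_13 with y² ≡ rhs.
  x = 0: rhs = 8, matching y values: none (0 points).
  x = 1: rhs = 1, matching y values: 1, 12 (2 points).
  x = 2: rhs = 0, matching y values: 0 (1 points).
  x = 3: rhs = 11, matching y values: none (0 points).
  x = 4: rhs = 1, matching y values: 1, 12 (2 points).
  x = 5: rhs = 2, matching y values: none (0 points).
  x = 6: rhs = 7, matching y values: none (0 points).
  x = 7: rhs = 9, matching y values: 3, 10 (2 points).
  x = 8: rhs = 1, matching y values: 1, 12 (2 points).
  x = 9: rhs = 2, matching y values: none (0 points).
  x = 10: rhs = 5, matching y values: none (0 points).
  x = 11: rhs = 3, matching y values: 4, 9 (2 points).
  x = 12: rhs = 2, matching y values: none (0 points).
Total affine count: 11.
Full point count |E(F_13)| = 11 + 1 = 12.
Hasse bound: |12 − (13+1)| = |-2| = 2 ≤ 2√13 ≈ 7.2111 ✓.


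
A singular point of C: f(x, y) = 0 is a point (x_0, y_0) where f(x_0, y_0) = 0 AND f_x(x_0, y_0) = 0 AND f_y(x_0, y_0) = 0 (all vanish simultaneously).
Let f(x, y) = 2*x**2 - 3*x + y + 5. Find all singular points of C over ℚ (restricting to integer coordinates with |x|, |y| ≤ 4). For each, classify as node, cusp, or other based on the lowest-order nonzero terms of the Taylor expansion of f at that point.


No singular points in the scanned grid; C is smooth there.

Compute partial derivatives:
  f_x = 4*x - 3.
  f_y = 1.
f_y = 1 is a nonzero constant, so f_y never vanishes: no point (x, y) can satisfy f = f_x = f_y = 0. In particular no (x, y) ∈ {−4, ..., 4}² is singular; the curve is smooth.


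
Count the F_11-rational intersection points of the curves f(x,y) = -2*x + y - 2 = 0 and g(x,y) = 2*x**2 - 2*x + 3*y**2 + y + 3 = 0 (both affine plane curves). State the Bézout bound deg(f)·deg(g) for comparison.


Common zeros: {(1, 4), (2, 6)}; count = 2; Bézout bound = 2.

deg(f) = 1, deg(g) = 2, so Bézout bound = 2.
Scan x ∈ F_11. For each x, list the y ∈ F_11 with f(x, y) ≡ 0 and those with g(x, y) ≡ 0 (mod 11); the common zeros in that column are the intersection.
  x = 0: f ≡ 0 at y ∈ {2}; g ≡ 0 at y ∈ {3, 4}; common: ∅.
  x = 1: f ≡ 0 at y ∈ {4}; g ≡ 0 at y ∈ {3, 4}; common: {4}.
  x = 2: f ≡ 0 at y ∈ {6}; g ≡ 0 at y ∈ {1, 6}; common: {6}.
  x = 3: f ≡ 0 at y ∈ {8}; g ≡ 0 at y ∈ ∅; common: ∅.
  x = 4: f ≡ 0 at y ∈ {10}; g ≡ 0 at y ∈ ∅; common: ∅.
  x = 5: f ≡ 0 at y ∈ {1}; g ≡ 0 at y ∈ ∅; common: ∅.
  x = 6: f ≡ 0 at y ∈ {3}; g ≡ 0 at y ∈ {2, 5}; common: ∅.
  x = 7: f ≡ 0 at y ∈ {5}; g ≡ 0 at y ∈ ∅; common: ∅.
  x = 8: f ≡ 0 at y ∈ {7}; g ≡ 0 at y ∈ ∅; common: ∅.
  x = 9: f ≡ 0 at y ∈ {9}; g ≡ 0 at y ∈ ∅; common: ∅.
  x = 10: f ≡ 0 at y ∈ {0}; g ≡ 0 at y ∈ {1, 6}; common: ∅.
Collecting: common zeros = {(1, 4), (2, 6)}, so the count is 2.
Comparison with the Bézout bound: 2 ≤ 2 = deg(f)·deg(g), as expected for curves with no common component (the bound is attained).


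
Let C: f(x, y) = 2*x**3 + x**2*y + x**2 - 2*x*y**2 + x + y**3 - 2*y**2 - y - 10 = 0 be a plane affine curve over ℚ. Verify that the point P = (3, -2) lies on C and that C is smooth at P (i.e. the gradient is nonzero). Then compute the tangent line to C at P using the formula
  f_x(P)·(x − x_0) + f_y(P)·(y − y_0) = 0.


Tangent line at P: 41*x + 52*y - 19 = 0.

Step 1: f(3, -2) = 0, so P lies on C.
Step 2: partial derivatives
  f_x(x, y) = 6*x**2 + 2*x*y + 2*x - 2*y**2 + 1, f_y(x, y) = x**2 - 4*x*y + 3*y**2 - 4*y - 1.
  f_x(P) = 41, f_y(P) = 52 (gradient nonzero, so P is smooth).
Step 3: tangent line at P: 41·(x − 3) + 52·(y − -2) = 0.
Expanding: 41*x + 52*y - 19 = 0.


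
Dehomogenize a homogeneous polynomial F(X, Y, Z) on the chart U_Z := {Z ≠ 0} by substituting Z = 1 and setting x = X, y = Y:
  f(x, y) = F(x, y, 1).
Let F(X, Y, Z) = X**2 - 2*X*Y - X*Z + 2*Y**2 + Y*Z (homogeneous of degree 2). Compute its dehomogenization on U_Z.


f(x, y) = x**2 - 2*x*y - x + 2*y**2 + y

On U_Z we set Z = 1. Each monomial c·X^i·Y^j·Z^k in F becomes c·x^i·y^j·1^k = c·x^i·y^j.
Substituting Z = 1: F(X, Y, 1) = x**2 - 2*x*y - x + 2*y**2 + y.
Note: deg(f) ≤ deg(F) = 2; strict inequality happens when F is divisible by Z (lost terms).


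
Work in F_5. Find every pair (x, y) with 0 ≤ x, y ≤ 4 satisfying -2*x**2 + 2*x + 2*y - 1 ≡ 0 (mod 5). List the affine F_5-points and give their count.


Affine F_5-points: {(0, 3), (1, 3), (2, 0), (3, 4), (4, 0)}; count = 5.

For each of the 25 pairs (x, y) ∈ F_5², evaluate f(x, y) mod 5. Record the zeros.
  x = 0: [0↦4, 1↦1, 2↦3, 3↦0, 4↦2]  zeros at y ∈ {3}
  x = 1: [0↦4, 1↦1, 2↦3, 3↦0, 4↦2]  zeros at y ∈ {3}
  x = 2: [0↦0, 1↦2, 2↦4, 3↦1, 4↦3]  zeros at y ∈ {0}
  x = 3: [0↦2, 1↦4, 2↦1, 3↦3, 4↦0]  zeros at y ∈ {4}
  x = 4: [0↦0, 1↦2, 2↦4, 3↦1, 4↦3]  zeros at y ∈ {0}
Collecting zeros: affine points = {(0, 3), (1, 3), (2, 0), (3, 4), (4, 0)}.
Total count |C(F_5)_aff| = 5.


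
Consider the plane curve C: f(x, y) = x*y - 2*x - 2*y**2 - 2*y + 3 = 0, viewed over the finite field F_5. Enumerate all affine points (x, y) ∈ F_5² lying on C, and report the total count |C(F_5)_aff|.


Affine F_5-points: {(1, 3), (1, 4), (4, 0), (4, 1)}; count = 4.

For each of the 25 pairs (x, y) ∈ F_5², evaluate f(x, y) mod 5. Record the zeros.
  x = 0: [0↦3, 1↦4, 2↦1, 3↦4, 4↦3]  zeros at y ∈ ∅
  x = 1: [0↦1, 1↦3, 2↦1, 3↦0, 4↦0]  zeros at y ∈ {3, 4}
  x = 2: [0↦4, 1↦2, 2↦1, 3↦1, 4↦2]  zeros at y ∈ ∅
  x = 3: [0↦2, 1↦1, 2↦1, 3↦2, 4↦4]  zeros at y ∈ ∅
  x = 4: [0↦0, 1↦0, 2↦1, 3↦3, 4↦1]  zeros at y ∈ {0, 1}
Collecting zeros: affine points = {(1, 3), (1, 4), (4, 0), (4, 1)}.
Total count |C(F_5)_aff| = 4.


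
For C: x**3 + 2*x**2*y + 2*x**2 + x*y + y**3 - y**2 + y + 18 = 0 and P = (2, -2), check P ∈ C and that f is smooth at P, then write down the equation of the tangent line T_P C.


Tangent line at P: 2*x + 27*y + 50 = 0.

Step 1: f(2, -2) = 0, so P lies on C.
Step 2: partial derivatives
  f_x(x, y) = 3*x**2 + 4*x*y + 4*x + y, f_y(x, y) = 2*x**2 + x + 3*y**2 - 2*y + 1.
  f_x(P) = 2, f_y(P) = 27 (gradient nonzero, so P is smooth).
Step 3: tangent line at P: 2·(x − 2) + 27·(y − -2) = 0.
Expanding: 2*x + 27*y + 50 = 0.


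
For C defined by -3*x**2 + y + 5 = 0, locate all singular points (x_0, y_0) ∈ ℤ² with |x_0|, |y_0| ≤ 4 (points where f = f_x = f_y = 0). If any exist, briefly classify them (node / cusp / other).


No singular points in the scanned grid; C is smooth there.

Compute partial derivatives:
  f_x = -6*x.
  f_y = 1.
f_y = 1 is a nonzero constant, so f_y never vanishes: no point (x, y) can satisfy f = f_x = f_y = 0. In particular no (x, y) ∈ {−4, ..., 4}² is singular; the curve is smooth.


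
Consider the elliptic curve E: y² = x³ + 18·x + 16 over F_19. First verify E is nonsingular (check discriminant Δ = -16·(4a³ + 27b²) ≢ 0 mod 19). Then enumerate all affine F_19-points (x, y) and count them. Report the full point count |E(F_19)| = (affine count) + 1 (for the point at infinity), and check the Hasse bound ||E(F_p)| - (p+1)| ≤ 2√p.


Affine points = {(0, 4), (0, 15), (1, 4), (1, 15), (4, 0), (6, 6), (6, 13), (8, 8), (8, 11), (11, 5), (11, 14), (16, 7), (16, 12), (18, 4), (18, 15)}; affine count = 15; |E(F_19)| = 16.

Discriminant check: Δ ∝ 4a³ + 27b² = 4·18³ + 27·16² = 4·5832 + 27·256 ≡ 11 (mod 19). Nonzero ⇒ E is nonsingular.
For each x ∈ F_19, compute rhs = x³ + 18·x + 16 mod 19, then count y ∈ F_19 with y² ≡ rhs.
  x = 0: rhs = 16, matching y values: 4, 15 (2 points).
  x = 1: rhs = 16, matching y values: 4, 15 (2 points).
  x = 2: rhs = 3, matching y values: none (0 points).
  x = 3: rhs = 2, matching y values: none (0 points).
  x = 4: rhs = 0, matching y values: 0 (1 points).
  x = 5: rhs = 3, matching y values: none (0 points).
  x = 6: rhs = 17, matching y values: 6, 13 (2 points).
  x = 7: rhs = 10, matching y values: none (0 points).
  x = 8: rhs = 7, matching y values: 8, 11 (2 points).
  x = 9: rhs = 14, matching y values: none (0 points).
  x = 10: rhs = 18, matching y values: none (0 points).
  x = 11: rhs = 6, matching y values: 5, 14 (2 points).
  x = 12: rhs = 3, matching y values: none (0 points).
  x = 13: rhs = 15, matching y values: none (0 points).
  x = 14: rhs = 10, matching y values: none (0 points).
  x = 15: rhs = 13, matching y values: none (0 points).
  x = 16: rhs = 11, matching y values: 7, 12 (2 points).
  x = 17: rhs = 10, matching y values: none (0 points).
  x = 18: rhs = 16, matching y values: 4, 15 (2 points).
Total affine count: 15.
Full point count |E(F_19)| = 15 + 1 = 16.
Hasse bound: |16 − (19+1)| = |-4| = 4 ≤ 2√19 ≈ 8.7178 ✓.


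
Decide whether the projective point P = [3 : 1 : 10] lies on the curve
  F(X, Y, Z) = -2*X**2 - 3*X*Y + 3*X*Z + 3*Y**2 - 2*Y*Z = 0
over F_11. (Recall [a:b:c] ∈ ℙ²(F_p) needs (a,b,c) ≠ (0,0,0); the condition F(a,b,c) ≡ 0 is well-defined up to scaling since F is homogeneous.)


F(3,1,10) ≡ 2 (mod 11); P is NOT on the curve.

Evaluate F(3, 1, 10) term-by-term (mod 11).
  -2*X**2 ↦ -2·9·1·1 = -18
  -3*X*Y ↦ -3·3·1·1 = -9
  3*X*Z ↦ 3·3·1·10 = 90
  3*Y**2 ↦ 3·1·1·1 = 3
  -2*Y*Z ↦ -2·1·1·10 = -20
Sum: F(3, 1, 10) = (-18) + (-9) + (90) + (3) + (-20) = 46.
Reducing mod 11: 46 ≡ 2 (mod 11).
Since F(a, b, c) ≡ 2 ≠ 0 (mod 11), P does NOT lie on the curve.


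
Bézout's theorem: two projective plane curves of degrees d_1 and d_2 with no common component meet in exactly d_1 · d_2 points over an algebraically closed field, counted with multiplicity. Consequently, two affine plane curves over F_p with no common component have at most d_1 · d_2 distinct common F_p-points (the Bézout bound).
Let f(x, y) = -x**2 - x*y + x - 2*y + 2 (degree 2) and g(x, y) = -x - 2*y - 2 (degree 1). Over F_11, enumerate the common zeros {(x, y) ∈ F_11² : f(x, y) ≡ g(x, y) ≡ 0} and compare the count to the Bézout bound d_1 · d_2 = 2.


Common zeros: ∅; count = 0; Bézout bound = 2.

deg(f) = 2, deg(g) = 1, so Bézout bound = 2.
Scan x ∈ F_11. For each x, list the y ∈ F_11 with f(x, y) ≡ 0 and those with g(x, y) ≡ 0 (mod 11); the common zeros in that column are the intersection.
  x = 0: f ≡ 0 at y ∈ {1}; g ≡ 0 at y ∈ {10}; common: ∅.
  x = 1: f ≡ 0 at y ∈ {8}; g ≡ 0 at y ∈ {4}; common: ∅.
  x = 2: f ≡ 0 at y ∈ {0}; g ≡ 0 at y ∈ {9}; common: ∅.
  x = 3: f ≡ 0 at y ∈ {8}; g ≡ 0 at y ∈ {3}; common: ∅.
  x = 4: f ≡ 0 at y ∈ {2}; g ≡ 0 at y ∈ {8}; common: ∅.
  x = 5: f ≡ 0 at y ∈ {10}; g ≡ 0 at y ∈ {2}; common: ∅.
  x = 6: f ≡ 0 at y ∈ {2}; g ≡ 0 at y ∈ {7}; common: ∅.
  x = 7: f ≡ 0 at y ∈ {9}; g ≡ 0 at y ∈ {1}; common: ∅.
  x = 8: f ≡ 0 at y ∈ {10}; g ≡ 0 at y ∈ {6}; common: ∅.
  x = 9: f ≡ 0 at y ∈ ∅; g ≡ 0 at y ∈ {0}; common: ∅.
  x = 10: f ≡ 0 at y ∈ {0}; g ≡ 0 at y ∈ {5}; common: ∅.
Collecting: common zeros = ∅, so the count is 0.
Comparison with the Bézout bound: 0 ≤ 2 = deg(f)·deg(g), as expected for curves with no common component (the affine F_11-count falls short of the bound because intersections may lie at infinity, over extension fields, or carry multiplicity).


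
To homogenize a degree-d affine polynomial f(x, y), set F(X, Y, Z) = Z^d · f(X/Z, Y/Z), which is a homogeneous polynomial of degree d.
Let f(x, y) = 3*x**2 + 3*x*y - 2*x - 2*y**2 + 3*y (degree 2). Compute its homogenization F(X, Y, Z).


F(X, Y, Z) = 3*X**2 + 3*X*Y - 2*X*Z - 2*Y**2 + 3*Y*Z

deg(f) = 2.
Substitute x = X/Z, y = Y/Z into f, then multiply by Z^2.
  monomial 3·x^2·y^0 ↦ 3·X^2·Y^0·Z^0.
  monomial 3·x^1·y^1 ↦ 3·X^1·Y^1·Z^0.
  monomial -2·x^1·y^0 ↦ -2·X^1·Y^0·Z^1.
  monomial -2·x^0·y^2 ↦ -2·X^0·Y^2·Z^0.
  monomial 3·x^0·y^1 ↦ 3·X^0·Y^1·Z^1.
Collecting: F(X, Y, Z) = 3*X**2 + 3*X*Y - 2*X*Z - 2*Y**2 + 3*Y*Z.


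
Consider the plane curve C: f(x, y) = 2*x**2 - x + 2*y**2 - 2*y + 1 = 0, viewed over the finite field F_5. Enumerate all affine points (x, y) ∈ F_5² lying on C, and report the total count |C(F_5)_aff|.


Affine F_5-points: {(0, 2), (0, 4), (3, 2), (3, 4)}; count = 4.

For each of the 25 pairs (x, y) ∈ F_5², evaluate f(x, y) mod 5. Record the zeros.
  x = 0: [0↦1, 1↦1, 2↦0, 3↦3, 4↦0]  zeros at y ∈ {2, 4}
  x = 1: [0↦2, 1↦2, 2↦1, 3↦4, 4↦1]  zeros at y ∈ ∅
  x = 2: [0↦2, 1↦2, 2↦1, 3↦4, 4↦1]  zeros at y ∈ ∅
  x = 3: [0↦1, 1↦1, 2↦0, 3↦3, 4↦0]  zeros at y ∈ {2, 4}
  x = 4: [0↦4, 1↦4, 2↦3, 3↦1, 4↦3]  zeros at y ∈ ∅
Collecting zeros: affine points = {(0, 2), (0, 4), (3, 2), (3, 4)}.
Total count |C(F_5)_aff| = 4.


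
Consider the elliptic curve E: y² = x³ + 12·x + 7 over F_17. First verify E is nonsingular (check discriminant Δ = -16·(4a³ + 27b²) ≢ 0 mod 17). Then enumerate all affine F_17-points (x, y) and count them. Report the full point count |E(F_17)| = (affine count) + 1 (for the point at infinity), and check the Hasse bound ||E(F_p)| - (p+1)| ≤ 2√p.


Affine points = {(3, 6), (3, 11), (4, 0), (7, 3), (7, 14), (11, 5), (11, 12), (12, 3), (12, 14), (15, 3), (15, 14)}; affine count = 11; |E(F_17)| = 12.

Discriminant check: Δ ∝ 4a³ + 27b² = 4·12³ + 27·7² = 4·1728 + 27·49 ≡ 7 (mod 17). Nonzero ⇒ E is nonsingular.
For each x ∈ F_17, compute rhs = x³ + 12·x + 7 mod 17, then count y ∈ F_17 with y² ≡ rhs.
  x = 0: rhs = 7, matching y values: none (0 points).
  x = 1: rhs = 3, matching y values: none (0 points).
  x = 2: rhs = 5, matching y values: none (0 points).
  x = 3: rhs = 2, matching y values: 6, 11 (2 points).
  x = 4: rhs = 0, matching y values: 0 (1 points).
  x = 5: rhs = 5, matching y values: none (0 points).
  x = 6: rhs = 6, matching y values: none (0 points).
  x = 7: rhs = 9, matching y values: 3, 14 (2 points).
  x = 8: rhs = 3, matching y values: none (0 points).
  x = 9: rhs = 11, matching y values: none (0 points).
  x = 10: rhs = 5, matching y values: none (0 points).
  x = 11: rhs = 8, matching y values: 5, 12 (2 points).
  x = 12: rhs = 9, matching y values: 3, 14 (2 points).
  x = 13: rhs = 14, matching y values: none (0 points).
  x = 14: rhs = 12, matching y values: none (0 points).
  x = 15: rhs = 9, matching y values: 3, 14 (2 points).
  x = 16: rhs = 11, matching y values: none (0 points).
Total affine count: 11.
Full point count |E(F_17)| = 11 + 1 = 12.
Hasse bound: |12 − (17+1)| = |-6| = 6 ≤ 2√17 ≈ 8.2462 ✓.


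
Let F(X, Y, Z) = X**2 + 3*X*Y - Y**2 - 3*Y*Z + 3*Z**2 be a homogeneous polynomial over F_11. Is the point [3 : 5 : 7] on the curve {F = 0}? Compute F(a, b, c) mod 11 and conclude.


F(3,5,7) ≡ 5 (mod 11); P is NOT on the curve.

Evaluate F(3, 5, 7) term-by-term (mod 11).
  X**2 ↦ 1·9·1·1 = 9
  3*X*Y ↦ 3·3·5·1 = 45
  -Y**2 ↦ -1·1·25·1 = -25
  -3*Y*Z ↦ -3·1·5·7 = -105
  3*Z**2 ↦ 3·1·1·49 = 147
Sum: F(3, 5, 7) = (9) + (45) + (-25) + (-105) + (147) = 71.
Reducing mod 11: 71 ≡ 5 (mod 11).
Since F(a, b, c) ≡ 5 ≠ 0 (mod 11), P does NOT lie on the curve.


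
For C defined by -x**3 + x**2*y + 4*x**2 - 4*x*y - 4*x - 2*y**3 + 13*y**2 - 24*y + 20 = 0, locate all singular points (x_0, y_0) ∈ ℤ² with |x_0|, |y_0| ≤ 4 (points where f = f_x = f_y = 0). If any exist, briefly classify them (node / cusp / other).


Singular points: {(2, 2)}; classification: cusp.

Compute partial derivatives:
  f_x = -3*x**2 + 2*x*y + 8*x - 4*y - 4.
  f_y = x**2 - 4*x - 6*y**2 + 26*y - 24.
Scan x_0 ∈ {−4, ..., 4}. For each x_0, f_y(x_0, y) is a polynomial in y; find its integer roots y ∈ {−4, ..., 4}, then test f_x and f at those candidates.
  x = -4: f_y(-4, y) = -6*y**2 + 26*y + 8; no integer root y with |y| ≤ 4.
  x = -3: f_y(-3, y) = -6*y**2 + 26*y - 3; no integer root y with |y| ≤ 4.
  x = -2: f_y(-2, y) = -6*y**2 + 26*y - 12; no integer root y with |y| ≤ 4.
  x = -1: f_y(-1, y) = -6*y**2 + 26*y - 19; no integer root y with |y| ≤ 4.
  x = 0: f_y(0, y) = -6*y**2 + 26*y - 24; vanishes at y ∈ {3}. (0, 3): f_x = -16 ≠ 0.
  x = 1: f_y(1, y) = -6*y**2 + 26*y - 27; no integer root y with |y| ≤ 4.
  x = 2: f_y(2, y) = -6*y**2 + 26*y - 28; vanishes at y ∈ {2}. (2, 2): f_x = 0, f = 0 — SINGULAR.
  x = 3: f_y(3, y) = -6*y**2 + 26*y - 27; no integer root y with |y| ≤ 4.
  x = 4: f_y(4, y) = -6*y**2 + 26*y - 24; vanishes at y ∈ {3}. (4, 3): f_x = -8 ≠ 0.
Only singular point on the grid: (2, 2).
Classify: substitute x = 2 + u, y = 2 + v and expand: f = -u**3 + u**2*v - 2*v**3 + v**2.
No constant or linear terms (consistent with a singular point). Quadratic part: v**2. Cubic part: -u**3 + u**2*v - 2*v**3.
The quadratic part v**2 is a perfect square, so there is a single (double) tangent line v = 0, i.e. y = 2. Restricting the cubic part to that line (v = 0) leaves -u**3 ≠ 0, so f is not divisible by v and the branch is v² ≈ u**3 to lowest order — this is a cusp.
Classification: cusp.


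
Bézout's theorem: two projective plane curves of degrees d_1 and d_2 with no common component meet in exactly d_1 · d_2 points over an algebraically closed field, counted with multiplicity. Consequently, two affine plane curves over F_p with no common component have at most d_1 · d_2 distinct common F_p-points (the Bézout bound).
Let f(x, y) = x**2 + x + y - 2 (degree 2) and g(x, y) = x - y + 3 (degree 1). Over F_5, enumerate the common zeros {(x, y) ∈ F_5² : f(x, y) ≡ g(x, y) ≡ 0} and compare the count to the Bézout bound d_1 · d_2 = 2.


Common zeros: {(4, 2)}; count = 1; Bézout bound = 2.

deg(f) = 2, deg(g) = 1, so Bézout bound = 2.
Scan x ∈ F_5. For each x, list the y ∈ F_5 with f(x, y) ≡ 0 and those with g(x, y) ≡ 0 (mod 5); the common zeros in that column are the intersection.
  x = 0: f ≡ 0 at y ∈ {2}; g ≡ 0 at y ∈ {3}; common: ∅.
  x = 1: f ≡ 0 at y ∈ {0}; g ≡ 0 at y ∈ {4}; common: ∅.
  x = 2: f ≡ 0 at y ∈ {1}; g ≡ 0 at y ∈ {0}; common: ∅.
  x = 3: f ≡ 0 at y ∈ {0}; g ≡ 0 at y ∈ {1}; common: ∅.
  x = 4: f ≡ 0 at y ∈ {2}; g ≡ 0 at y ∈ {2}; common: {2}.
Collecting: common zeros = {(4, 2)}, so the count is 1.
Comparison with the Bézout bound: 1 ≤ 2 = deg(f)·deg(g), as expected for curves with no common component (the affine F_5-count falls short of the bound because intersections may lie at infinity, over extension fields, or carry multiplicity).


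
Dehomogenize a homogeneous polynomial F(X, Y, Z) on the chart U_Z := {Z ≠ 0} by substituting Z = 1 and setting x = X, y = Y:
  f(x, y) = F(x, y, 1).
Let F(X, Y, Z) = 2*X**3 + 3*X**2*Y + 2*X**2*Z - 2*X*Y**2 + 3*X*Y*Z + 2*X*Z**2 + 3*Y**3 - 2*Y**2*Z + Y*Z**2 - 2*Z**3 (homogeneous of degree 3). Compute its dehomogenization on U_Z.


f(x, y) = 2*x**3 + 3*x**2*y + 2*x**2 - 2*x*y**2 + 3*x*y + 2*x + 3*y**3 - 2*y**2 + y - 2

On U_Z we set Z = 1. Each monomial c·X^i·Y^j·Z^k in F becomes c·x^i·y^j·1^k = c·x^i·y^j.
Substituting Z = 1: F(X, Y, 1) = 2*x**3 + 3*x**2*y + 2*x**2 - 2*x*y**2 + 3*x*y + 2*x + 3*y**3 - 2*y**2 + y - 2.
Note: deg(f) ≤ deg(F) = 3; strict inequality happens when F is divisible by Z (lost terms).


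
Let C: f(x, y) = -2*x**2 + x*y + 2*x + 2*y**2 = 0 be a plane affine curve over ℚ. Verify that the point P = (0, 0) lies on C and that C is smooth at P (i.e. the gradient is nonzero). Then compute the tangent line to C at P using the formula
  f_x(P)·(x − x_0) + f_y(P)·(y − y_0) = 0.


Tangent line at P: 2*x = 0.

Step 1: f(0, 0) = 0, so P lies on C.
Step 2: partial derivatives
  f_x(x, y) = -4*x + y + 2, f_y(x, y) = x + 4*y.
  f_x(P) = 2, f_y(P) = 0 (gradient nonzero, so P is smooth).
Step 3: tangent line at P: 2·(x − 0) + 0·(y − 0) = 0.
Expanding: 2*x = 0.


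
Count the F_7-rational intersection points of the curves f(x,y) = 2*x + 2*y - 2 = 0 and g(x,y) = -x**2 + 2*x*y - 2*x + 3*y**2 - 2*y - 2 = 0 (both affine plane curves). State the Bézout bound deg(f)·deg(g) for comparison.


Common zeros: {(5, 3)}; count = 1; Bézout bound = 2.

deg(f) = 1, deg(g) = 2, so Bézout bound = 2.
Scan x ∈ F_7. For each x, list the y ∈ F_7 with f(x, y) ≡ 0 and those with g(x, y) ≡ 0 (mod 7); the common zeros in that column are the intersection.
  x = 0: f ≡ 0 at y ∈ {1}; g ≡ 0 at y ∈ {5}; common: ∅.
  x = 1: f ≡ 0 at y ∈ {0}; g ≡ 0 at y ∈ {2, 5}; common: ∅.
  x = 2: f ≡ 0 at y ∈ {6}; g ≡ 0 at y ∈ ∅; common: ∅.
  x = 3: f ≡ 0 at y ∈ {5}; g ≡ 0 at y ∈ ∅; common: ∅.
  x = 4: f ≡ 0 at y ∈ {4}; g ≡ 0 at y ∈ ∅; common: ∅.
  x = 5: f ≡ 0 at y ∈ {3}; g ≡ 0 at y ∈ {3, 6}; common: {3}.
  x = 6: f ≡ 0 at y ∈ {2}; g ≡ 0 at y ∈ {3}; common: ∅.
Collecting: common zeros = {(5, 3)}, so the count is 1.
Comparison with the Bézout bound: 1 ≤ 2 = deg(f)·deg(g), as expected for curves with no common component (the affine F_7-count falls short of the bound because intersections may lie at infinity, over extension fields, or carry multiplicity).


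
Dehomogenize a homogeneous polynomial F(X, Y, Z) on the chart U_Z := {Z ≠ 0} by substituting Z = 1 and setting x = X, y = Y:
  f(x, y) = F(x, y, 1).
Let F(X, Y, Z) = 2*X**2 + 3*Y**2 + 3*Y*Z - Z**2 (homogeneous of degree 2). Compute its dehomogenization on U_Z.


f(x, y) = 2*x**2 + 3*y**2 + 3*y - 1

On U_Z we set Z = 1. Each monomial c·X^i·Y^j·Z^k in F becomes c·x^i·y^j·1^k = c·x^i·y^j.
Substituting Z = 1: F(X, Y, 1) = 2*x**2 + 3*y**2 + 3*y - 1.
Note: deg(f) ≤ deg(F) = 2; strict inequality happens when F is divisible by Z (lost terms).


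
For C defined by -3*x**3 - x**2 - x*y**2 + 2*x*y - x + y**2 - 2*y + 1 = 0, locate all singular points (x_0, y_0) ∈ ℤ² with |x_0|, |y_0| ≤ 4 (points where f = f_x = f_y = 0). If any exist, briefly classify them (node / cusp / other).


Singular points: {(0, 1)}; classification: node.

Compute partial derivatives:
  f_x = -9*x**2 - 2*x - y**2 + 2*y - 1.
  f_y = -2*x*y + 2*x + 2*y - 2.
Scan x_0 ∈ {−4, ..., 4}. For each x_0, f_y(x_0, y) is a polynomial in y; find its integer roots y ∈ {−4, ..., 4}, then test f_x and f at those candidates.
  x = -4: f_y(-4, y) = 10*y - 10; vanishes at y ∈ {1}. (-4, 1): f_x = -136 ≠ 0.
  x = -3: f_y(-3, y) = 8*y - 8; vanishes at y ∈ {1}. (-3, 1): f_x = -75 ≠ 0.
  x = -2: f_y(-2, y) = 6*y - 6; vanishes at y ∈ {1}. (-2, 1): f_x = -32 ≠ 0.
  x = -1: f_y(-1, y) = 4*y - 4; vanishes at y ∈ {1}. (-1, 1): f_x = -7 ≠ 0.
  x = 0: f_y(0, y) = 2*y - 2; vanishes at y ∈ {1}. (0, 1): f_x = 0, f = 0 — SINGULAR.
  x = 1: f_y(1, y) = 0; vanishes at y ∈ {-4, -3, -2, -1, 0, 1, 2, 3, 4}. (1, -4): f_x = -36 ≠ 0; (1, -3): f_x = -27 ≠ 0; (1, -2): f_x = -20 ≠ 0; (1, -1): f_x = -15 ≠ 0; (1, 0): f_x = -12 ≠ 0; (1, 1): f_x = -11 ≠ 0; (1, 2): f_x = -12 ≠ 0; (1, 3): f_x = -15 ≠ 0; (1, 4): f_x = -20 ≠ 0.
  x = 2: f_y(2, y) = 2 - 2*y; vanishes at y ∈ {1}. (2, 1): f_x = -40 ≠ 0.
  x = 3: f_y(3, y) = 4 - 4*y; vanishes at y ∈ {1}. (3, 1): f_x = -87 ≠ 0.
  x = 4: f_y(4, y) = 6 - 6*y; vanishes at y ∈ {1}. (4, 1): f_x = -152 ≠ 0.
Only singular point on the grid: (0, 1).
Classify: substitute x = 0 + u, y = 1 + v and expand: f = -3*u**3 - u**2 - u*v**2 + v**2.
No constant or linear terms (consistent with a singular point). Quadratic part: -u**2 + v**2. Cubic part: -3*u**3 - u*v**2.
The quadratic part v**2 - u**2 = (v − u)(v + u) splits into two distinct linear factors, so there are two distinct tangent lines y − 1 = ±(x − 0) — this is a node (ordinary double point).
Classification: node.
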